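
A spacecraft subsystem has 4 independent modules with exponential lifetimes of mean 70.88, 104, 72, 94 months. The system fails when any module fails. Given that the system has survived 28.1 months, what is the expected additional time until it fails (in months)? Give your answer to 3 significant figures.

20.7

First-failure rate Σλ = 1/70.88 + 1/104 + 1/72 + 1/94 = 0.0482509.
By memorylessness the expected residual is 1/Σλ = 20.725 months, regardless of the 28.1 already elapsed.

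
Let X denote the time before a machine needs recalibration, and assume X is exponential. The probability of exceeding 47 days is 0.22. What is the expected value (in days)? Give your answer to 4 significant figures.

e^(−λ·47) = 0.22 ⇒ λ = −ln(0.22)/47 = 0.0322155.
Mean = 1/λ = 31.041 days.

31.04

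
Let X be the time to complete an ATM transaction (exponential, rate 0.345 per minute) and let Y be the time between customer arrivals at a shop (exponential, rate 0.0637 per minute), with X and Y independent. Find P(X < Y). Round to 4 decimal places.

0.8441

λ_1 = 0.345, λ_2 = 0.0637.
For independent exponentials, P(X < Y) = λ_1/(λ_1+λ_2) = 0.345/0.4087 ≈ 0.8441.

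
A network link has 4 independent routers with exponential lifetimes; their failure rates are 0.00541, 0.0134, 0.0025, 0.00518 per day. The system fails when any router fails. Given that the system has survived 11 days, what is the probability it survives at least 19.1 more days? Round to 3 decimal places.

0.603

Time to first failure ~ Exp(Σλ) with Σλ = 0.02649.
By memorylessness, P(T > 11+19.1 | T > 11) = P(T > 19.1) = e^(−0.02649·19.1) ≈ 0.603.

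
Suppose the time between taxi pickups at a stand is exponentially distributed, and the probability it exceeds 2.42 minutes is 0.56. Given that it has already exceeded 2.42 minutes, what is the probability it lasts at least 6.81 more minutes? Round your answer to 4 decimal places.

0.1956

From e^(−λ·2.42) = 0.56, λ = −ln(0.56)/2.42 = 0.239594.
Memoryless: P(X > 2.42+6.81 | X > 2.42) = P(X > 6.81) = e^(−0.239594·6.81) ≈ 0.1956.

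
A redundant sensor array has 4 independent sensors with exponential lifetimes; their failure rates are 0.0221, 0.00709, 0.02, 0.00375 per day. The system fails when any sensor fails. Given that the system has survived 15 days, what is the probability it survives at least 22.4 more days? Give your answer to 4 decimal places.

Time to first failure ~ Exp(Σλ) with Σλ = 0.05294.
By memorylessness, P(T > 15+22.4 | T > 15) = P(T > 22.4) = e^(−0.05294·22.4) ≈ 0.3055.

0.3055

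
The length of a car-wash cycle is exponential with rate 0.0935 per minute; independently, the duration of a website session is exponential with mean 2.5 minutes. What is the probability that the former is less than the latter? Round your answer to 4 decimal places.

0.1895

λ_1 = 0.0935, λ_2 = 1/2.5 = 0.4.
For independent exponentials, P(the former < the latter) = λ_1/(λ_1+λ_2) = 0.0935/0.4935 ≈ 0.1895.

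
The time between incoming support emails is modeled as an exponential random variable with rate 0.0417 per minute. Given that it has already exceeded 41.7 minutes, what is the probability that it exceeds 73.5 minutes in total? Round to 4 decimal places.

0.2655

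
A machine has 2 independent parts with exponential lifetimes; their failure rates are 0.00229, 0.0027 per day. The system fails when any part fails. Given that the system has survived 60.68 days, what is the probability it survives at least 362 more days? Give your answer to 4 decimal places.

Time to first failure ~ Exp(Σλ) with Σλ = 0.00499.
By memorylessness, P(T > 60.68+362 | T > 60.68) = P(T > 362) = e^(−0.00499·362) ≈ 0.1642.

0.1642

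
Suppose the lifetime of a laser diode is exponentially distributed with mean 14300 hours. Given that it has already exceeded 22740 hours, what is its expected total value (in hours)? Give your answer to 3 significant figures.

37000

The rate is λ = 1/14300 = 0.0000699301 per hour.
By memorylessness, E[X | X > 22740] = 22740 + 1/λ = 22740 + 14300 = 37040 hours.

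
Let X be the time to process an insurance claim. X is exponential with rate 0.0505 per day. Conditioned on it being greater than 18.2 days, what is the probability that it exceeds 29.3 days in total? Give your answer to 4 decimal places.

0.5709

By the memoryless property, P(X > 18.2+11.1 | X > 18.2) = P(X > 11.1).
P(X > 11.1) = e^(−0.56055) ≈ 0.5709.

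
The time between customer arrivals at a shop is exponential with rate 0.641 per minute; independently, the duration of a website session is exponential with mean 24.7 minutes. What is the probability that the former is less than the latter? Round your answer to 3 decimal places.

λ_1 = 0.641, λ_2 = 1/24.7 = 0.0404858.
For independent exponentials, P(the former < the latter) = λ_1/(λ_1+λ_2) = 0.641/0.681486 ≈ 0.941.

0.941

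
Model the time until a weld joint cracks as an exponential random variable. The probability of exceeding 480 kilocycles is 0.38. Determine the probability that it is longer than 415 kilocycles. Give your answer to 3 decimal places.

e^(−λ·480) = 0.38 ⇒ λ = −ln(0.38)/480 = 0.0020158.
P(X > 415) = e^(−0.0020158·415) = e^(−0.83656) ≈ 0.433.

0.433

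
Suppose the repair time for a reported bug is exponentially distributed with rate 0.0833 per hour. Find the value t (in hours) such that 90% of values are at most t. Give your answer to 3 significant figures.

Set 1 − e^(−λt) = 0.9, so t = −ln(0.1)/λ = 2.3026/0.0833 ≈ 27.6421 hours.

27.6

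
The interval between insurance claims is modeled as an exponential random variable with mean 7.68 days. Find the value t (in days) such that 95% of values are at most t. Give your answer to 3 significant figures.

The rate is λ = 1/7.68 = 0.130208 per day.
Set 1 − e^(−λt) = 0.95, so t = −ln(0.05)/λ = 2.9957/0.130208 ≈ 23.0072 days.

23.0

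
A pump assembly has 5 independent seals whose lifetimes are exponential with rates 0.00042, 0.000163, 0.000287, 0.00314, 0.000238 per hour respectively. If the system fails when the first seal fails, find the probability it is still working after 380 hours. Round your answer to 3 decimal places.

0.199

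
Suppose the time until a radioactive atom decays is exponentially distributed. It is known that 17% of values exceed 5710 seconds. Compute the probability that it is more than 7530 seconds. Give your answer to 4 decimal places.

e^(−λ·5710) = 0.17 ⇒ λ = −ln(0.17)/5710 = 0.000310325.
P(X > 7530) = e^(−0.000310325·7530) = e^(−2.3367) ≈ 0.0966.

0.0966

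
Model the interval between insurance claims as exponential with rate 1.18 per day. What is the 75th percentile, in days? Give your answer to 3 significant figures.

1.17

Set 1 − e^(−λt) = 0.75, so t = −ln(0.25)/λ = 1.3863/1.18 ≈ 1.17483 days.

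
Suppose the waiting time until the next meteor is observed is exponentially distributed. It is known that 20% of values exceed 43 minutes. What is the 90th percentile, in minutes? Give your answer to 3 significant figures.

61.5

e^(−λ·43) = 0.20 ⇒ λ = −ln(0.20)/43 = 0.0374288.
90th percentile: 1 − e^(−λt) = 0.9, t = −ln(0.1)/λ = 61.5191 minutes.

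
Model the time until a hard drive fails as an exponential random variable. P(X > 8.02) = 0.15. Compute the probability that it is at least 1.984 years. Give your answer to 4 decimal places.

0.6254

e^(−λ·8.02) = 0.15 ⇒ λ = −ln(0.15)/8.02 = 0.236549.
P(X > 1.984) = e^(−0.236549·1.984) = e^(−0.46931) ≈ 0.6254.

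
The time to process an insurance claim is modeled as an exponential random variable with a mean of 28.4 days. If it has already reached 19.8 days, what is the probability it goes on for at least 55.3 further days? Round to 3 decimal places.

0.143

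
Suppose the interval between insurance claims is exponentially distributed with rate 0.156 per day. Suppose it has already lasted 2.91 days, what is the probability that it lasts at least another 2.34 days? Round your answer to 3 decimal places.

0.694

By the memoryless property, P(X > 2.91+2.34 | X > 2.91) = P(X > 2.34).
P(X > 2.34) = e^(−0.36504) ≈ 0.694.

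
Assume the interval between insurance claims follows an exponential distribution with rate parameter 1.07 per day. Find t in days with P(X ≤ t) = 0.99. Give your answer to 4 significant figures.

Set 1 − e^(−λt) = 0.99, so t = −ln(0.01)/λ = 4.6052/1.07 ≈ 4.3039 days.

4.304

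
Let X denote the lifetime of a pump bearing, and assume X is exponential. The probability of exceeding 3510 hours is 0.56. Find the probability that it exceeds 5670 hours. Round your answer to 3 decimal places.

e^(−λ·3510) = 0.56 ⇒ λ = −ln(0.56)/3510 = 0.00016519.
P(X > 5670) = e^(−0.00016519·5670) = e^(−0.93663) ≈ 0.392.

0.392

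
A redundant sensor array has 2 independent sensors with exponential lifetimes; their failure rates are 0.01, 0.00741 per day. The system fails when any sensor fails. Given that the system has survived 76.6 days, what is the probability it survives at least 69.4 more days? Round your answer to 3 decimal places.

Time to first failure ~ Exp(Σλ) with Σλ = 0.01741.
By memorylessness, P(T > 76.6+69.4 | T > 76.6) = P(T > 69.4) = e^(−0.01741·69.4) ≈ 0.299.

0.299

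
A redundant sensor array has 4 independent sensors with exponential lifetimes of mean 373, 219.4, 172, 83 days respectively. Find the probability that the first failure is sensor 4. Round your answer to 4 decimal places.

0.4800

Rates: λ_i = 1/mean_i → 0.00268097, 0.00455789, 0.00581395, 0.0120482; Σλ = 0.025101.
P(sensor 4 first) = λ_4/Σλ = 0.0120482/0.025101 ≈ 0.4800.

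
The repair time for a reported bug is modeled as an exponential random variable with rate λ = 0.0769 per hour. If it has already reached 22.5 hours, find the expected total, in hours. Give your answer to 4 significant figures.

By memorylessness, E[X | X > 22.5] = 22.5 + 1/λ = 22.5 + 13.0039 = 35.5039 hours.

35.50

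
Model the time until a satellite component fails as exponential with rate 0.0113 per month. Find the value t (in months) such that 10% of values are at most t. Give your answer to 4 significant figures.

9.324

Set 1 − e^(−λt) = 0.1, so t = −ln(0.9)/λ = 0.10536/0.0113 ≈ 9.32394 months.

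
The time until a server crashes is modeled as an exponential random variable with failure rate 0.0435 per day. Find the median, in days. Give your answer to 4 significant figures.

Set 1 − e^(−λt) = 0.5, so t = −ln(0.5)/λ = 0.69315/0.0435 ≈ 15.9344 days.

15.93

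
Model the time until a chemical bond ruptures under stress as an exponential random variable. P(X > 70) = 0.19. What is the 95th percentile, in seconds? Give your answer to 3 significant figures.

e^(−λ·70) = 0.19 ⇒ λ = −ln(0.19)/70 = 0.0237247.
95th percentile: 1 − e^(−λt) = 0.95, t = −ln(0.05)/λ = 126.27 seconds.

126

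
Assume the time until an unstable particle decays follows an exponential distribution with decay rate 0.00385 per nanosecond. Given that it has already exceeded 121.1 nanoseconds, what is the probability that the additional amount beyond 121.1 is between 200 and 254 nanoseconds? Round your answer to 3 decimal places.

0.087

Memoryless: the residual past 121.1 is again Exp(λ).
P(200 < residual < 254) = e^(−λ·200) − e^(−λ·254) = 0.46301 − 0.37610 ≈ 0.087.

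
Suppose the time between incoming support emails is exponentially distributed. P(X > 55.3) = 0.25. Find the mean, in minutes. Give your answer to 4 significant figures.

39.89

e^(−λ·55.3) = 0.25 ⇒ λ = −ln(0.25)/55.3 = 0.0250686.
Mean = 1/λ = 39.8905 minutes.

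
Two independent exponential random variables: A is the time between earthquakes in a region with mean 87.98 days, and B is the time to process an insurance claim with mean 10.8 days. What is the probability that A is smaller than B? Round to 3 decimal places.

0.109

λ_1 = 1/87.98 = 0.0113662, λ_2 = 1/10.8 = 0.0925926.
For independent exponentials, P(A < B) = λ_1/(λ_1+λ_2) = 0.0113662/0.103959 ≈ 0.109.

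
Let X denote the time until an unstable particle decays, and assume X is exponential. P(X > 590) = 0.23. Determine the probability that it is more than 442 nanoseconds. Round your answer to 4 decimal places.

0.3325

e^(−λ·590) = 0.23 ⇒ λ = −ln(0.23)/590 = 0.00249098.
P(X > 442) = e^(−0.00249098·442) = e^(−1.101) ≈ 0.3325.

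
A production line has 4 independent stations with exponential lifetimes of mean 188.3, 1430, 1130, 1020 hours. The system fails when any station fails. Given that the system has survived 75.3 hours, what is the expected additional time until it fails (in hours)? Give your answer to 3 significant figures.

127

First-failure rate Σλ = 1/188.3 + 1/1430 + 1/1130 + 1/1020 = 0.00787532.
By memorylessness the expected residual is 1/Σλ = 126.979 hours, regardless of the 75.3 already elapsed.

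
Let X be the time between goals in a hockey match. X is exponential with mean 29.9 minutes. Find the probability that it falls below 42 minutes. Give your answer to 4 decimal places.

0.7546

The rate is λ = 1/29.9 = 0.0334448 per minute.
P(X ≤ 42) = 1 − e^(−λ·42) = 1 − e^(−1.4047) ≈ 0.7546.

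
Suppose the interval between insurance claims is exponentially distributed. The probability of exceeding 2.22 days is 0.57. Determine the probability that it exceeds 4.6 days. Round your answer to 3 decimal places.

0.312

e^(−λ·2.22) = 0.57 ⇒ λ = −ln(0.57)/2.22 = 0.253207.
P(X > 4.6) = e^(−0.253207·4.6) = e^(−1.1648) ≈ 0.312.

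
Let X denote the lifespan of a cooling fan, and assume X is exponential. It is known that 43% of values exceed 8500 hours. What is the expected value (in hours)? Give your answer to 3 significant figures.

10100

e^(−λ·8500) = 0.43 ⇒ λ = −ln(0.43)/8500 = 0.0000992906.
Mean = 1/λ = 10071.4 hours.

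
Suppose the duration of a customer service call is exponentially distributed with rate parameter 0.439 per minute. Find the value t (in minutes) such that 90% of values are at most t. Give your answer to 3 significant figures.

Set 1 − e^(−λt) = 0.9, so t = −ln(0.1)/λ = 2.3026/0.439 ≈ 5.24507 minutes.

5.25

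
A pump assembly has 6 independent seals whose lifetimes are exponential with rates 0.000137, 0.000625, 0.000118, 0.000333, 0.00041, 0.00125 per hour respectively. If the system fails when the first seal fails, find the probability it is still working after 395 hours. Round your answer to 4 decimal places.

0.3215

The time to first failure is exponential with rate Σλ = 0.000137 + 0.000625 + 0.000118 + 0.000333 + 0.00041 + 0.00125 = 0.002873.
P(min > 395) = e^(−0.002873·395) = e^(−1.1348) ≈ 0.3215.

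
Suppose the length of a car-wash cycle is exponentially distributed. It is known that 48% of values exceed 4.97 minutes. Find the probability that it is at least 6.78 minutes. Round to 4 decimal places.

0.3674

e^(−λ·4.97) = 0.48 ⇒ λ = −ln(0.48)/4.97 = 0.14768.
P(X > 6.78) = e^(−0.14768·6.78) = e^(−1.0013) ≈ 0.3674.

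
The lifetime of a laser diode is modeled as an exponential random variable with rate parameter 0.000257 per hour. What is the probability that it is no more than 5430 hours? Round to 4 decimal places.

0.7523

P(X ≤ 5430) = 1 − e^(−λ·5430) = 1 − e^(−1.3955) ≈ 0.7523.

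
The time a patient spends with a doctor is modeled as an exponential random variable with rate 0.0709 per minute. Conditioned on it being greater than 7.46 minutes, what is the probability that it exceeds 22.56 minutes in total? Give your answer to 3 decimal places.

The exponential is memoryless, so the remaining time is again Exp(λ): the condition X > 7.46 is irrelevant.
P(X > 15.1) = e^(−1.0706) ≈ 0.343.

0.343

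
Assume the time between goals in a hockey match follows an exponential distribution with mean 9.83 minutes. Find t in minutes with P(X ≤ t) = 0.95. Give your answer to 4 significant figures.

The rate is λ = 1/9.83 = 0.101729 per minute.
Set 1 − e^(−λt) = 0.95, so t = −ln(0.05)/λ = 2.9957/0.101729 ≈ 29.448 minutes.

29.45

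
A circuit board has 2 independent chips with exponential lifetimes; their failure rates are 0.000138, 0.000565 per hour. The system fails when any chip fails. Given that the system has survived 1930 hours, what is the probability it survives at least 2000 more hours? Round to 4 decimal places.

0.2451

Time to first failure ~ Exp(Σλ) with Σλ = 0.000703.
By memorylessness, P(T > 1930+2000 | T > 1930) = P(T > 2000) = e^(−0.000703·2000) ≈ 0.2451.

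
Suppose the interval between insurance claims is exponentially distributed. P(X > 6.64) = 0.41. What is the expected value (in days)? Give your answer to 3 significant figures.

7.45

e^(−λ·6.64) = 0.41 ⇒ λ = −ln(0.41)/6.64 = 0.134277.
Mean = 1/λ = 7.4473 days.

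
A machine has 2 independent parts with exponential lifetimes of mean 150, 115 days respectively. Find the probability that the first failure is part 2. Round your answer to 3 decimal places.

0.566

Rates: λ_i = 1/mean_i → 0.00666667, 0.00869565; Σλ = 0.0153623.
P(part 2 first) = λ_2/Σλ = 0.00869565/0.0153623 ≈ 0.566.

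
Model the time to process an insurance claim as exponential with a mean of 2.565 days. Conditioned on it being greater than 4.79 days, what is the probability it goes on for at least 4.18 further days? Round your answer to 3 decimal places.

0.196

The rate is λ = 1/2.565 = 0.389864 per day.
P(X > s+t | X > s) = e^(−λ(s+t))/e^(−λs) = e^(−λt), independent of s = 4.79.
P(X > 4.18) = e^(−1.6296) ≈ 0.196.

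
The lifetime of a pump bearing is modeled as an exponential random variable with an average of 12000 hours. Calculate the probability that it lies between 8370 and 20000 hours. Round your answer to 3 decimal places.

The rate is λ = 1/12000 = 0.0000833333 per hour.
P(8370 < X < 20000) = e^(−λ·8370) − e^(−λ·20000) = 0.49783 − 0.18888 ≈ 0.309.

0.309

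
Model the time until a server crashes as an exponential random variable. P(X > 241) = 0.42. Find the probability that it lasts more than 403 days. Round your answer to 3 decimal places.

e^(−λ·241) = 0.42 ⇒ λ = −ln(0.42)/241 = 0.00359959.
P(X > 403) = e^(−0.00359959·403) = e^(−1.4506) ≈ 0.234.

0.234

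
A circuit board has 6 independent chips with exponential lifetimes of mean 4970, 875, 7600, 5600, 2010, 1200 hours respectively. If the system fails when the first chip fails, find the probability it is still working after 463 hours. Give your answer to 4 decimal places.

The first failure time is exponential with rate Σλ_i = 1/4970 + 1/875 + 1/7600 + 1/5600 + 1/2010 + 1/1200 = 0.00298506 per hour.
P(min > 463) = e^(−0.00298506·463) = e^(−1.3821) ≈ 0.2511.

0.2511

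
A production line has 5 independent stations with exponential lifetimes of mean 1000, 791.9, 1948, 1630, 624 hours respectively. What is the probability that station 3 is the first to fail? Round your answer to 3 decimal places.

0.103

Rates: λ_i = 1/mean_i → 0.001, 0.00126279, 0.000513347, 0.000613497, 0.00160256; Σλ = 0.00499219.
P(station 3 first) = λ_3/Σλ = 0.000513347/0.00499219 ≈ 0.103.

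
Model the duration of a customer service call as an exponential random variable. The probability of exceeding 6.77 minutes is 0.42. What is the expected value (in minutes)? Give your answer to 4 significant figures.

7.804

e^(−λ·6.77) = 0.42 ⇒ λ = −ln(0.42)/6.77 = 0.128139.
Mean = 1/λ = 7.80403 minutes.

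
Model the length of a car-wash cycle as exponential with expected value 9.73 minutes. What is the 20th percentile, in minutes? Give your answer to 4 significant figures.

The rate is λ = 1/9.73 = 0.102775 per minute.
Set 1 − e^(−λt) = 0.2, so t = −ln(0.8)/λ = 0.22314/0.102775 ≈ 2.17119 minutes.

2.171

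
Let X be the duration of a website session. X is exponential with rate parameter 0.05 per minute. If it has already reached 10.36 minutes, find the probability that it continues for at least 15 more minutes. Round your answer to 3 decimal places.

0.472

P(X > s+t | X > s) = e^(−λ(s+t))/e^(−λs) = e^(−λt), independent of s = 10.36.
P(X > 15) = e^(−0.75) ≈ 0.472.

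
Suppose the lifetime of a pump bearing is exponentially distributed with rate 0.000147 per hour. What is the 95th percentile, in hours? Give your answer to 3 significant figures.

Set 1 − e^(−λt) = 0.95, so t = −ln(0.05)/λ = 2.9957/0.000147 ≈ 20379.1 hours.

20400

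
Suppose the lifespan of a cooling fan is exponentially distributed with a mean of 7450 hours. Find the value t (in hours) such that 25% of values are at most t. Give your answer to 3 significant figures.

2140

The rate is λ = 1/7450 = 0.000134228 per hour.
Set 1 − e^(−λt) = 0.25, so t = −ln(0.75)/λ = 0.28768/0.000134228 ≈ 2143.23 hours.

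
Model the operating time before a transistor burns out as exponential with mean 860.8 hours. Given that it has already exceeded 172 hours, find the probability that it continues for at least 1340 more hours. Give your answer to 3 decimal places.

0.211

The rate is λ = 1/860.8 = 0.00116171 per hour.
P(X > s+t | X > s) = e^(−λ(s+t))/e^(−λs) = e^(−λt), independent of s = 172.
P(X > 1340) = e^(−1.5567) ≈ 0.211.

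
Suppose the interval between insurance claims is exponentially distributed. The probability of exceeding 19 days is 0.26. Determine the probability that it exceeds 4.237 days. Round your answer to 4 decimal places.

e^(−λ·19) = 0.26 ⇒ λ = −ln(0.26)/19 = 0.0708986.
P(X > 4.237) = e^(−0.0708986·4.237) = e^(−0.3004) ≈ 0.7405.

0.7405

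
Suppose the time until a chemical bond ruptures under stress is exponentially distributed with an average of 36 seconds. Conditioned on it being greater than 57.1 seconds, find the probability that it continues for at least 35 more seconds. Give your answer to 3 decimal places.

The rate is λ = 1/36 = 0.0277778 per second.
The exponential is memoryless, so the remaining time is again Exp(λ): the condition X > 57.1 is irrelevant.
P(X > 35) = e^(−0.97222) ≈ 0.378.

0.378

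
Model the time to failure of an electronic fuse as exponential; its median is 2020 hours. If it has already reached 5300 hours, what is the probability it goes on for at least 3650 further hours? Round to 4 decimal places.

0.2858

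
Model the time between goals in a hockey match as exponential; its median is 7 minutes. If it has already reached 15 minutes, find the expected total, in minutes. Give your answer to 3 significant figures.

25.1

For an exponential, median = ln(2)/λ, so λ = ln 2 / 7 = 0.099021 per minute.
By memorylessness, E[X | X > 15] = 15 + 1/λ = 15 + 10.0989 = 25.0989 minutes.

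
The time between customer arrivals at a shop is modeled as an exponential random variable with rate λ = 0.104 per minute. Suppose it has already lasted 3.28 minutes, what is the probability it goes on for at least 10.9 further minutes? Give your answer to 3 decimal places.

0.322

The exponential is memoryless, so the remaining time is again Exp(λ): the condition X > 3.28 is irrelevant.
P(X > 10.9) = e^(−1.1336) ≈ 0.322.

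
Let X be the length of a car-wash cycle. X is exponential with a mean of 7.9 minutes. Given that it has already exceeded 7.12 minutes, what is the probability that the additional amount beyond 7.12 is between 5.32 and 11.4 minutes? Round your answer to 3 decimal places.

The rate is λ = 1/7.9 = 0.126582 per minute.
Memoryless: the residual past 7.12 is again Exp(λ).
P(5.32 < residual < 11.4) = e^(−λ·5.32) − e^(−λ·11.4) = 0.50996 − 0.23621 ≈ 0.274.

0.274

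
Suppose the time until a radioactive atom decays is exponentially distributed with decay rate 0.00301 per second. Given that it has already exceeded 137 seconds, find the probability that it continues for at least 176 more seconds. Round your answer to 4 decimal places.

The exponential is memoryless, so the remaining time is again Exp(λ): the condition X > 137 is irrelevant.
P(X > 176) = e^(−0.52976) ≈ 0.5887.

0.5887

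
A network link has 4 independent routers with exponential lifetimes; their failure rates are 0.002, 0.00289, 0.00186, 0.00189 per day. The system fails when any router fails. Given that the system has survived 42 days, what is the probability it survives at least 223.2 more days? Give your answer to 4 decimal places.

Time to first failure ~ Exp(Σλ) with Σλ = 0.00864.
By memorylessness, P(T > 42+223.2 | T > 42) = P(T > 223.2) = e^(−0.00864·223.2) ≈ 0.1454.

0.1454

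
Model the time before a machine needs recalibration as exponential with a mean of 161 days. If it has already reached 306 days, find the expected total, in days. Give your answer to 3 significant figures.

467

The rate is λ = 1/161 = 0.00621118 per day.
By memorylessness, E[X | X > 306] = 306 + 1/λ = 306 + 161 = 467 days.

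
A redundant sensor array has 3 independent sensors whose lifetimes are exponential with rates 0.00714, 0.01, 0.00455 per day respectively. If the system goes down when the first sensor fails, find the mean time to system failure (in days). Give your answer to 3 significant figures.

The time to first failure is exponential with rate Σλ = 0.00714 + 0.01 + 0.00455 = 0.02169.
E[min] = 1/Σλ = 1/0.02169 = 46.1042 days.

46.1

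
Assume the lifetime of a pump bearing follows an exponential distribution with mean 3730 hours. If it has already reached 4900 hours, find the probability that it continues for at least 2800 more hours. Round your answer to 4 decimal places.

0.4721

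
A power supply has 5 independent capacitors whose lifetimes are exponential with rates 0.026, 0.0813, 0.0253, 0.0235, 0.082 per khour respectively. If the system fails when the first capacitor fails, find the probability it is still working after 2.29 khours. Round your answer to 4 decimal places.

0.5797

The time to first failure is exponential with rate Σλ = 0.026 + 0.0813 + 0.0253 + 0.0235 + 0.082 = 0.2381.
P(min > 2.29) = e^(−0.2381·2.29) = e^(−0.54525) ≈ 0.5797.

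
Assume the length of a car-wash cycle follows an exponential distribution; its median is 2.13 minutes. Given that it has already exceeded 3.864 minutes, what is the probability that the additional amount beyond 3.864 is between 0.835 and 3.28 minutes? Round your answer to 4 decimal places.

0.4182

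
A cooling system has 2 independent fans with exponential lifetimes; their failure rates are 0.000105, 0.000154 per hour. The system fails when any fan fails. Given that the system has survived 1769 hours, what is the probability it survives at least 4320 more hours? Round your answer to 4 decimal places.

Time to first failure ~ Exp(Σλ) with Σλ = 0.000259.
By memorylessness, P(T > 1769+4320 | T > 1769) = P(T > 4320) = e^(−0.000259·4320) ≈ 0.3266.

0.3266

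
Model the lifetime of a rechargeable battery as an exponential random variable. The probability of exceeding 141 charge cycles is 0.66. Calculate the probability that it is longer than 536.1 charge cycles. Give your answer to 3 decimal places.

e^(−λ·141) = 0.66 ⇒ λ = −ln(0.66)/141 = 0.00294692.
P(X > 536.1) = e^(−0.00294692·536.1) = e^(−1.5798) ≈ 0.206.

0.206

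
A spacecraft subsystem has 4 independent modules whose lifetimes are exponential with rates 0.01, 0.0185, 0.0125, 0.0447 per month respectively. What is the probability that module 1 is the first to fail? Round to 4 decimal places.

The time to first failure is exponential with rate Σλ = 0.01 + 0.0185 + 0.0125 + 0.0447 = 0.0857.
P(module 1 first) = λ_1/Σλ = 0.01/0.0857 ≈ 0.1167.

0.1167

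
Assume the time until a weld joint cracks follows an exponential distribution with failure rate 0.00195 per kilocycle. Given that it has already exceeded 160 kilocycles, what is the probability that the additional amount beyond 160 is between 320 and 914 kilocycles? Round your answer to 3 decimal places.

0.368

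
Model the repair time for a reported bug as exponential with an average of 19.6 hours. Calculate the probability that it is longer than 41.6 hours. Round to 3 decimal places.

The rate is λ = 1/19.6 = 0.0510204 per hour.
P(X > 41.6) = e^(−λ·41.6) = e^(−2.1224) ≈ 0.120.

0.120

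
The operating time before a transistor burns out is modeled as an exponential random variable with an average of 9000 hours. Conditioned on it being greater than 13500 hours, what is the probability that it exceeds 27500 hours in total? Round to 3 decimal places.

0.211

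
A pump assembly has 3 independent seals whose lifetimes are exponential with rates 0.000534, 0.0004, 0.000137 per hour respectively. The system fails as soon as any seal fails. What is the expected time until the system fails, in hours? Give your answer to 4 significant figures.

The time to first failure is exponential with rate Σλ = 0.000534 + 0.0004 + 0.000137 = 0.001071.
E[min] = 1/Σλ = 1/0.001071 = 933.707 hours.

933.7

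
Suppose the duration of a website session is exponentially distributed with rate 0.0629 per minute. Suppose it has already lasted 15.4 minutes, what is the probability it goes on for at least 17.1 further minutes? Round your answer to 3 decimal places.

0.341

P(X > s+t | X > s) = e^(−λ(s+t))/e^(−λs) = e^(−λt), independent of s = 15.4.
P(X > 17.1) = e^(−1.0756) ≈ 0.341.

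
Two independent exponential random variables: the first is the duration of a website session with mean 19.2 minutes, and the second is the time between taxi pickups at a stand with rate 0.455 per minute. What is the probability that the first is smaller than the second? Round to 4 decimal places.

0.1027

λ_1 = 1/19.2 = 0.0520833, λ_2 = 0.455.
For independent exponentials, P(the first < the second) = λ_1/(λ_1+λ_2) = 0.0520833/0.507083 ≈ 0.1027.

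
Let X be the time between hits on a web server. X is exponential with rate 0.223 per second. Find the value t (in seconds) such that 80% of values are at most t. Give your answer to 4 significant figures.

Set 1 − e^(−λt) = 0.8, so t = −ln(0.2)/λ = 1.6094/0.223 ≈ 7.21721 seconds.

7.217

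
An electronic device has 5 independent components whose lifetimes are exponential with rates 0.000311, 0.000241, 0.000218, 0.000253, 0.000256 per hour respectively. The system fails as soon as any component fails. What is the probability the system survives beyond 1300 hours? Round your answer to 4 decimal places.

0.1896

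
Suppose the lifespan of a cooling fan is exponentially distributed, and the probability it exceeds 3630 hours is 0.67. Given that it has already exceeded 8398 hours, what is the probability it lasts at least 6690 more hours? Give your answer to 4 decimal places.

From e^(−λ·3630) = 0.67, λ = −ln(0.67)/3630 = 0.000110324.
Memoryless: P(X > 8398+6690 | X > 8398) = P(X > 6690) = e^(−0.000110324·6690) ≈ 0.4780.

0.4780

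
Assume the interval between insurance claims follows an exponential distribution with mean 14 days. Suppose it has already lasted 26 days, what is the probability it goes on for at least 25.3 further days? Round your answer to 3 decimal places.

The rate is λ = 1/14 = 0.0714286 per day.
P(X > s+t | X > s) = e^(−λ(s+t))/e^(−λs) = e^(−λt), independent of s = 26.
P(X > 25.3) = e^(−1.8071) ≈ 0.164.

0.164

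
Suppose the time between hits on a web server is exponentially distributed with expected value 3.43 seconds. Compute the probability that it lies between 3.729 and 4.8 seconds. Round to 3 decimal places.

0.090

The rate is λ = 1/3.43 = 0.291545 per second.
P(3.729 < X < 4.8) = e^(−λ·3.729) − e^(−λ·4.8) = 0.33717 − 0.24674 ≈ 0.090.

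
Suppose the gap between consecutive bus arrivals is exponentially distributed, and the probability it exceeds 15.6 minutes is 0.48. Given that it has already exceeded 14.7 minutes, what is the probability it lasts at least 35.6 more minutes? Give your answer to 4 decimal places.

0.1873

From e^(−λ·15.6) = 0.48, λ = −ln(0.48)/15.6 = 0.0470493.
Memoryless: P(X > 14.7+35.6 | X > 14.7) = P(X > 35.6) = e^(−0.0470493·35.6) ≈ 0.1873.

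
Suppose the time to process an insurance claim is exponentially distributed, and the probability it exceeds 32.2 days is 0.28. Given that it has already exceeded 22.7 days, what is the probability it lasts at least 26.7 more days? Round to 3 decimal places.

From e^(−λ·32.2) = 0.28, λ = −ln(0.28)/32.2 = 0.0395331.
Memoryless: P(X > 22.7+26.7 | X > 22.7) = P(X > 26.7) = e^(−0.0395331·26.7) ≈ 0.348.

0.348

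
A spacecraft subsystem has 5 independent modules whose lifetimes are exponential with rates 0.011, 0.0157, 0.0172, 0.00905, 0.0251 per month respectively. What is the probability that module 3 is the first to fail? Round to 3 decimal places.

0.220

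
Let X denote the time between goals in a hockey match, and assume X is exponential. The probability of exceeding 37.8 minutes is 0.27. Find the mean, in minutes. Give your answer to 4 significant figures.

e^(−λ·37.8) = 0.27 ⇒ λ = −ln(0.27)/37.8 = 0.0346384.
Mean = 1/λ = 28.8697 minutes.

28.87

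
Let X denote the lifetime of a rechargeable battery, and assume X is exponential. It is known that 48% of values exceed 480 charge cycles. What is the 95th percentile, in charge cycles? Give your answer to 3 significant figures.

1960

e^(−λ·480) = 0.48 ⇒ λ = −ln(0.48)/480 = 0.0015291.
95th percentile: 1 − e^(−λt) = 0.95, t = −ln(0.05)/λ = 1959.14 charge cycles.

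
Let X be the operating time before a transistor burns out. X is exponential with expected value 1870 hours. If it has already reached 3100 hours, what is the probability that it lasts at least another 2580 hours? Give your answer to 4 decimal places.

0.2517

The rate is λ = 1/1870 = 0.000534759 per hour.
The exponential is memoryless, so the remaining time is again Exp(λ): the condition X > 3100 is irrelevant.
P(X > 2580) = e^(−1.3797) ≈ 0.2517.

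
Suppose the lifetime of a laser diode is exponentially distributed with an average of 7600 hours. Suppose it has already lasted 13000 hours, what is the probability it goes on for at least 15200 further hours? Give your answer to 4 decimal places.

The rate is λ = 1/7600 = 0.000131579 per hour.
P(X > s+t | X > s) = e^(−λ(s+t))/e^(−λs) = e^(−λt), independent of s = 13000.
P(X > 15200) = e^(−2) ≈ 0.1353.

0.1353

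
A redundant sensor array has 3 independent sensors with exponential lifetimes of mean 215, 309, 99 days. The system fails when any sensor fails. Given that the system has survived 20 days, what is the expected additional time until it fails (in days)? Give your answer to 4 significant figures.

55.59

First-failure rate Σλ = 1/215 + 1/309 + 1/99 = 0.0179884.
By memorylessness the expected residual is 1/Σλ = 55.5913 days, regardless of the 20 already elapsed.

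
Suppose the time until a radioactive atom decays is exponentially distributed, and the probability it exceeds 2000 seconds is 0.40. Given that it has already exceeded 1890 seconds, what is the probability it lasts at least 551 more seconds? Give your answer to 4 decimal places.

0.7769

From e^(−λ·2000) = 0.40, λ = −ln(0.40)/2000 = 0.000458145.
Memoryless: P(X > 1890+551 | X > 1890) = P(X > 551) = e^(−0.000458145·551) ≈ 0.7769.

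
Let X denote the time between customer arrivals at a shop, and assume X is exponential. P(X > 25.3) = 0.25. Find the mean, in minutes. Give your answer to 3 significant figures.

e^(−λ·25.3) = 0.25 ⇒ λ = −ln(0.25)/25.3 = 0.0547942.
Mean = 1/λ = 18.2501 minutes.

18.3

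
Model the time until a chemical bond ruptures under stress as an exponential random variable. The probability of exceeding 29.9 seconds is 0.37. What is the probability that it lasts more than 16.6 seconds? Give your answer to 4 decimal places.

0.5758

e^(−λ·29.9) = 0.37 ⇒ λ = −ln(0.37)/29.9 = 0.0332526.
P(X > 16.6) = e^(−0.0332526·16.6) = e^(−0.55199) ≈ 0.5758.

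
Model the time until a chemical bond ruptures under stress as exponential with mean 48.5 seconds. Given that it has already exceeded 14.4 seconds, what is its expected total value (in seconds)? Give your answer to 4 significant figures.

The rate is λ = 1/48.5 = 0.0206186 per second.
By memorylessness, E[X | X > 14.4] = 14.4 + 1/λ = 14.4 + 48.5 = 62.9 seconds.

62.90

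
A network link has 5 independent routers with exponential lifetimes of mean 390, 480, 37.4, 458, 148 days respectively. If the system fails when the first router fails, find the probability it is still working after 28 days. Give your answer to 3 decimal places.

0.323

The first failure time is exponential with rate Σλ_i = 1/390 + 1/480 + 1/37.4 + 1/458 + 1/148 = 0.0403256 per day.
P(min > 28) = e^(−0.0403256·28) = e^(−1.1291) ≈ 0.323.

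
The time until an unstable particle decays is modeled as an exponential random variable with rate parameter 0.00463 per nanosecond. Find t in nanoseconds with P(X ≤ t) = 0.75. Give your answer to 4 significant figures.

299.4

Set 1 − e^(−λt) = 0.75, so t = −ln(0.25)/λ = 1.3863/0.00463 ≈ 299.416 nanoseconds.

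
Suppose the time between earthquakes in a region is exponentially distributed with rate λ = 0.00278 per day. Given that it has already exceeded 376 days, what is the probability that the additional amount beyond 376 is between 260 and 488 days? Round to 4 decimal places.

Memoryless: the residual past 376 is again Exp(λ).
P(260 < residual < 488) = e^(−λ·260) − e^(−λ·488) = 0.48539 − 0.25752 ≈ 0.2279.

0.2279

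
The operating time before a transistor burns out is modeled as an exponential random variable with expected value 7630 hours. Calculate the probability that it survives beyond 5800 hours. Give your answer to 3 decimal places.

0.468

The rate is λ = 1/7630 = 0.000131062 per hour.
P(X > 5800) = e^(−λ·5800) = e^(−0.76016) ≈ 0.468.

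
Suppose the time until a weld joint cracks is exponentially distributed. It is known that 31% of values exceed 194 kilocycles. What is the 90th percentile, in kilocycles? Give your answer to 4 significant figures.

381.4

e^(−λ·194) = 0.31 ⇒ λ = −ln(0.31)/194 = 0.00603703.
90th percentile: 1 − e^(−λt) = 0.9, t = −ln(0.1)/λ = 381.411 kilocycles.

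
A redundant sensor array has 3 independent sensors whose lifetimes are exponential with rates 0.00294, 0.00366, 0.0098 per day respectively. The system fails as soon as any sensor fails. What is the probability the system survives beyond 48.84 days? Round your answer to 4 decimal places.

0.4489

The time to first failure is exponential with rate Σλ = 0.00294 + 0.00366 + 0.0098 = 0.0164.
P(min > 48.84) = e^(−0.0164·48.84) = e^(−0.80098) ≈ 0.4489.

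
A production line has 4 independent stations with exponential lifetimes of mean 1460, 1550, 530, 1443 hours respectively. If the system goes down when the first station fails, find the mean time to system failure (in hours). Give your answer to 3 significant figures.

256

The first failure time is exponential with rate Σλ_i = 1/1460 + 1/1550 + 1/530 + 1/1443 = 0.00390989 per hour.
E[min] = 1/Σλ = 1/0.00390989 = 255.762 hours.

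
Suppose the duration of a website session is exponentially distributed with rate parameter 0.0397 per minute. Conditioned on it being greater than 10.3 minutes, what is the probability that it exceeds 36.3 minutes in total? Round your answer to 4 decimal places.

0.3562

P(X > s+t | X > s) = e^(−λ(s+t))/e^(−λs) = e^(−λt), independent of s = 10.3.
P(X > 26) = e^(−1.0322) ≈ 0.3562.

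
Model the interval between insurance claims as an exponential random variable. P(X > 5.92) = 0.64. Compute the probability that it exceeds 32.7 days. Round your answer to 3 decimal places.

0.085

e^(−λ·5.92) = 0.64 ⇒ λ = −ln(0.64)/5.92 = 0.0753863.
P(X > 32.7) = e^(−0.0753863·32.7) = e^(−2.4651) ≈ 0.085.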